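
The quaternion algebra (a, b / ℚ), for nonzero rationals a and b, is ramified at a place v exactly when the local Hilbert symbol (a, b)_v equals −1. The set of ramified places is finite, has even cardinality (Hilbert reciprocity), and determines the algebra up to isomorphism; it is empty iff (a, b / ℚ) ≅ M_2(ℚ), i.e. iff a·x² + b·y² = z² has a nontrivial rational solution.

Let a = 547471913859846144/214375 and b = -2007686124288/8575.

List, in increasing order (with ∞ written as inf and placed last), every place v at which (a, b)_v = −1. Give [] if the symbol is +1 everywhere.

(a, b) ≡ (39767, -21) mod (ℚ^×)²; places V = {2, 3, 5, 7, 13, 19, 23, ∞}.
(a,b)_23: α=3, u≡13; β=2, v≡6 (mod 23); (13|23)=+1, (6|23)=+1; sign (−1)^0·+1^2·+1^3 = +1.
(a,b)_3: α=6, u≡2; β=5, v≡2 (mod 3); (2|3)=-1, (2|3)=-1; sign (−1)^0·-1^5·-1^6 = -1.
(a,b)_13: α=3, u≡1; β=2, v≡2 (mod 13); (1|13)=+1, (2|13)=-1; sign (−1)^0·+1^2·-1^3 = -1.
(a,b)_5: α=-4, u≡3; β=-2, v≡4 (mod 5); (3|5)=-1, (4|5)=+1; sign (−1)^0·-1^-2·+1^-4 = +1.
(a,b)_2: α=12, β=8; u≡7, v≡3 (mod 8); ε(u)ε(v)=1·1, αω(v)=12·1, βω(u)=8·0; sum ≡ 1  ⇒  -1.
(a,b)_19: α=3, u≡15; β=2, v≡17 (mod 19); (15|19)=-1, (17|19)=+1; sign (−1)^0·-1^2·+1^3 = +1.
(a,b)_∞: sgn(39767)=+, sgn(-21)=−, so +1.
(a,b)_7: α=-3, u≡4; β=-3, v≡4 (mod 7); (4|7)=+1, (4|7)=+1; sign (−1)^1·+1^-3·+1^-3 = -1.
|Ram(39767, -21)| = 4, even; anisotropic at {2, 3, 7, 13}.

[2, 3, 7, 13]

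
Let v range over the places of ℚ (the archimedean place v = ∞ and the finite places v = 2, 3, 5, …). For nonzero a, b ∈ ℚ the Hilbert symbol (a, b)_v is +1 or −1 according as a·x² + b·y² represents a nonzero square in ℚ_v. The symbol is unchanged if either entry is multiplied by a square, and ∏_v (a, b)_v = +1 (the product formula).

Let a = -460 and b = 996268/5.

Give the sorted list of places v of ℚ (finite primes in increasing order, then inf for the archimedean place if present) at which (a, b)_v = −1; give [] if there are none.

Mod squares: a ≡ -115, b ≡ 25415. Check v ∈ {∞, 2, 5, 7, 13, 17, 23}.
v=13: a=13^0·(≡8), b=13^1·(≡8) mod 13; (8|13)=-1, (8|13)=-1; (−1)^{0·1·6}·(-1)^1·(-1)^0 = -1.
v=∞: -115 < 0 and 25415 > 0  ⇒  (a,b)_∞ = +1.
v=17: a=17^0·(≡16), b=17^1·(≡1) mod 17; (16|17)=+1, (1|17)=+1; (−1)^{0·1·8}·(+1)^1·(+1)^0 = +1.
v=7: a=7^0·(≡2), b=7^2·(≡5) mod 7; (2|7)=+1, (5|7)=-1; (−1)^{0·2·3}·(+1)^2·(-1)^0 = +1.
v=5: a=5^1·(≡3), b=5^-1·(≡3) mod 5; (3|5)=-1, (3|5)=-1; (−1)^{1·-1·2}·(-1)^-1·(-1)^1 = +1.
v=2: v_2(a)=2, v_2(b)=2; units ≡ 5, 7 (mod 8); ε·ε+αω+βω = 0·1+2·0+2·1 ≡ 0  ⇒  (a,b)_2 = +1.
v=23: a=23^1·(≡3), b=23^1·(≡6) mod 23; (3|23)=+1, (6|23)=+1; (−1)^{1·1·11}·(+1)^1·(+1)^1 = -1.
Ram(-115, 25415) = {13, 23}; no ℚ_13-point on the conic.

[13, 23]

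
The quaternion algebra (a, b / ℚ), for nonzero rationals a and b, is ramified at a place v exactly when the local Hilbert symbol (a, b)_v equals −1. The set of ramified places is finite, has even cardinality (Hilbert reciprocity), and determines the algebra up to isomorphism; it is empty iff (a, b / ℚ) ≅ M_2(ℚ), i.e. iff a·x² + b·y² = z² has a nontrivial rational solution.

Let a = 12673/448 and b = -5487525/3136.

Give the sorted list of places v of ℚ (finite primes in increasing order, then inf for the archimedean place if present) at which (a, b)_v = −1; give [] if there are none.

Mod squares: a ≡ 88711, b ≡ -29. Check v ∈ {∞, 2, 3, 5, 7, 19, 23, 29}.
v=19: a=19^1·(≡14), b=19^0·(≡17) mod 19; (14|19)=-1, (17|19)=+1; (−1)^{1·0·9}·(-1)^0·(+1)^1 = +1.
v=3: a=3^0·(≡1), b=3^2·(≡1) mod 3; (1|3)=+1, (1|3)=+1; (−1)^{0·2·1}·(+1)^2·(+1)^0 = +1.
v=29: a=29^1·(≡18), b=29^3·(≡9) mod 29; (18|29)=-1, (9|29)=+1; (−1)^{1·3·14}·(-1)^3·(+1)^1 = -1.
v=5: a=5^0·(≡1), b=5^2·(≡4) mod 5; (1|5)=+1, (4|5)=+1; (−1)^{0·2·2}·(+1)^2·(+1)^0 = +1.
v=2: v_2(a)=-6, v_2(b)=-6; units ≡ 7, 3 (mod 8); ε·ε+αω+βω = 1·1+-6·1+-6·0 ≡ 1  ⇒  (a,b)_2 = -1.
v=7: a=7^-1·(≡3), b=7^-2·(≡6) mod 7; (3|7)=-1, (6|7)=-1; (−1)^{-1·-2·3}·(-1)^-2·(-1)^-1 = -1.
v=∞: 88711 > 0 and -29 < 0  ⇒  (a,b)_∞ = +1.
v=23: a=23^1·(≡2), b=23^0·(≡20) mod 23; (2|23)=+1, (20|23)=-1; (−1)^{1·0·11}·(+1)^0·(-1)^1 = -1.
Ram(88711, -29) = {2, 7, 23, 29}; no ℚ_2-point on the conic.

[2, 7, 23, 29]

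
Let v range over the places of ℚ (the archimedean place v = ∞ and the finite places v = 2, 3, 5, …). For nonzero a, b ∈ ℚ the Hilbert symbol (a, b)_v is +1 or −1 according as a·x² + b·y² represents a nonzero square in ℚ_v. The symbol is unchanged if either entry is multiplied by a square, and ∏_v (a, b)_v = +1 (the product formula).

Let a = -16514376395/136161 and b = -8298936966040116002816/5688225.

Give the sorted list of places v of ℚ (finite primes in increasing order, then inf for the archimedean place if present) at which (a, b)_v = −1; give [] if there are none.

(a, b) ≡ (-54395, -15295874) mod (ℚ^×)²; places V = {2, 3, 5, 11, 19, 23, 29, 37, 41, 43, 53, ∞}.
(a,b)_∞: sgn(-54395)=−, sgn(-15295874)=−, so -1.
(a,b)_23: α=1, u≡4; β=5, v≡11 (mod 23); (4|23)=+1, (11|23)=-1; sign (−1)^1·+1^5·-1^1 = +1.
(a,b)_5: α=1, u≡1; β=-2, v≡1 (mod 5); (1|5)=+1, (1|5)=+1; sign (−1)^0·+1^-2·+1^1 = +1.
(a,b)_11: α=1, u≡9; β=1, v≡5 (mod 11); (9|11)=+1, (5|11)=+1; sign (−1)^1·+1^1·+1^1 = -1.
(a,b)_53: α=0, u≡47; β=-2, v≡34 (mod 53); (47|53)=+1, (34|53)=-1; sign (−1)^0·+1^-2·-1^0 = +1.
(a,b)_37: α=0, u≡31; β=1, v≡11 (mod 37); (31|37)=-1, (11|37)=+1; sign (−1)^0·-1^1·+1^0 = -1.
(a,b)_29: α=2, u≡5; β=0, v≡26 (mod 29); (5|29)=+1, (26|29)=-1; sign (−1)^0·+1^0·-1^2 = +1.
(a,b)_3: α=-4, u≡1; β=-4, v≡1 (mod 3); (1|3)=+1, (1|3)=+1; sign (−1)^0·+1^-4·+1^-4 = +1.
(a,b)_41: α=-2, u≡7; β=0, v≡9 (mod 41); (7|41)=-1, (9|41)=+1; sign (−1)^0·-1^0·+1^-2 = +1.
(a,b)_19: α=2, u≡15; β=1, v≡8 (mod 19); (15|19)=-1, (8|19)=-1; sign (−1)^0·-1^1·-1^2 = -1.
(a,b)_2: α=0, β=21; u≡5, v≡7 (mod 8); ε(u)ε(v)=0·1, αω(v)=0·0, βω(u)=21·1; sum ≡ 1  ⇒  -1.
(a,b)_43: α=1, u≡6; β=3, v≡14 (mod 43); (6|43)=+1, (14|43)=+1; sign (−1)^1·+1^3·+1^1 = -1.
(-54395, -15295874 / ℚ) ramifies at {2, 11, 19, 37, 43, ∞}: a division algebra.

[2, 11, 19, 37, 43, inf]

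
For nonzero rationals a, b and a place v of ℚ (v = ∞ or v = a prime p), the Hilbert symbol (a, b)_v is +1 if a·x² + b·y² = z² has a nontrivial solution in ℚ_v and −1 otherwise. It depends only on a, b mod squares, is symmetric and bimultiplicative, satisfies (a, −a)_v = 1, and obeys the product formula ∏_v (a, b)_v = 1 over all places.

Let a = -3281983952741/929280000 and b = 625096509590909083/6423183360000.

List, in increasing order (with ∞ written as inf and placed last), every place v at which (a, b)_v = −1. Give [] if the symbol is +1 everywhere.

[37, 47]

Mod squares: a ≡ -2039847, b ≡ 29563. Check v ∈ {∞, 2, 3, 5, 7, 11, 13, 17, 23, 37, 47}.
v=11: a=11^-2·(≡5), b=11^-2·(≡8) mod 11; (5|11)=+1, (8|11)=-1; (−1)^{-2·-2·5}·(+1)^-2·(-1)^-2 = +1.
v=13: a=13^6·(≡10), b=13^8·(≡3) mod 13; (10|13)=+1, (3|13)=+1; (−1)^{6·8·6}·(+1)^8·(+1)^6 = +1.
v=3: a=3^-1·(≡1), b=3^-4·(≡1) mod 3; (1|3)=+1, (1|3)=+1; (−1)^{-1·-4·1}·(+1)^-4·(+1)^-1 = +1.
v=7: a=7^0·(≡2), b=7^2·(≡1) mod 7; (2|7)=+1, (1|7)=+1; (−1)^{0·2·3}·(+1)^2·(+1)^0 = +1.
v=5: a=5^-4·(≡3), b=5^-4·(≡3) mod 5; (3|5)=-1, (3|5)=-1; (−1)^{-4·-4·2}·(-1)^-4·(-1)^-4 = +1.
v=17: a=17^1·(≡14), b=17^1·(≡7) mod 17; (14|17)=-1, (7|17)=-1; (−1)^{1·1·8}·(-1)^1·(-1)^1 = +1.
v=2: v_2(a)=-12, v_2(b)=-20; units ≡ 1, 3 (mod 8); ε·ε+αω+βω = 0·1+-12·1+-20·0 ≡ 0  ⇒  (a,b)_2 = +1.
v=∞: -2039847 < 0 and 29563 > 0  ⇒  (a,b)_∞ = +1.
v=23: a=23^1·(≡15), b=23^2·(≡16) mod 23; (15|23)=-1, (16|23)=+1; (−1)^{1·2·11}·(-1)^2·(+1)^1 = +1.
v=37: a=37^1·(≡26), b=37^1·(≡31) mod 37; (26|37)=+1, (31|37)=-1; (−1)^{1·1·18}·(+1)^1·(-1)^1 = -1.
v=47: a=47^1·(≡4), b=47^1·(≡6) mod 47; (4|47)=+1, (6|47)=+1; (−1)^{1·1·23}·(+1)^1·(+1)^1 = -1.
Ram(-2039847, 29563) = {37, 47}; no ℚ_37-point on the conic.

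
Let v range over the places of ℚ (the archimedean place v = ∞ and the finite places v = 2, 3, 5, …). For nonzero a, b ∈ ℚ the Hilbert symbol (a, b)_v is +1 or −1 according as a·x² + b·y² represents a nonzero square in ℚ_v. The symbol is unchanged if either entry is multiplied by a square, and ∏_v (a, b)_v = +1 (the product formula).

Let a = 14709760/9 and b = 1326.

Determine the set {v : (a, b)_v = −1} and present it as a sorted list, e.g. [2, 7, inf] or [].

[2, 13]

Mod squares: a ≡ 85, b ≡ 1326. Check v ∈ {∞, 2, 3, 5, 13, 17}.
v=5: a=5^1·(≡3), b=5^0·(≡1) mod 5; (3|5)=-1, (1|5)=+1; (−1)^{1·0·2}·(-1)^0·(+1)^1 = +1.
v=17: a=17^1·(≡11), b=17^1·(≡10) mod 17; (11|17)=-1, (10|17)=-1; (−1)^{1·1·8}·(-1)^1·(-1)^1 = +1.
v=13: a=13^2·(≡2), b=13^1·(≡11) mod 13; (2|13)=-1, (11|13)=-1; (−1)^{2·1·6}·(-1)^1·(-1)^2 = -1.
v=2: v_2(a)=10, v_2(b)=1; units ≡ 5, 7 (mod 8); ε·ε+αω+βω = 0·1+10·0+1·1 ≡ 1  ⇒  (a,b)_2 = -1.
v=∞: 85 > 0 and 1326 > 0  ⇒  (a,b)_∞ = +1.
v=3: a=3^-2·(≡1), b=3^1·(≡1) mod 3; (1|3)=+1, (1|3)=+1; (−1)^{-2·1·1}·(+1)^1·(+1)^-2 = +1.
|Ram(85, 1326)| = 2, even; anisotropic at {2, 13}.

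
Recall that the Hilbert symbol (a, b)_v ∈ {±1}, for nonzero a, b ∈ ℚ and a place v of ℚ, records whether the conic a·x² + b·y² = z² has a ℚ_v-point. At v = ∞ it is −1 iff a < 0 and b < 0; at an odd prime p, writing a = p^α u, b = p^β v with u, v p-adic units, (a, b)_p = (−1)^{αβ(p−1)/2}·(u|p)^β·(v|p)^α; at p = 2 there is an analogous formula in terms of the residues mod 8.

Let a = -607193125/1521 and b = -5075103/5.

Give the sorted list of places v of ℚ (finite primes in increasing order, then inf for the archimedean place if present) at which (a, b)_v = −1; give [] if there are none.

[3, 7, 41, inf]

(a, b) ≡ (-8029, -209715) mod (ℚ^×)²; places V = {2, 3, 5, 7, 11, 13, 31, 37, 41, ∞}.
(a,b)_3: α=-2, u≡2; β=1, v≡1 (mod 3); (2|3)=-1, (1|3)=+1; sign (−1)^0·-1^1·+1^-2 = -1.
(a,b)_31: α=1, u≡5; β=1, v≡12 (mod 31); (5|31)=+1, (12|31)=-1; sign (−1)^1·+1^1·-1^1 = +1.
(a,b)_37: α=1, u≡24; β=0, v≡30 (mod 37); (24|37)=-1, (30|37)=+1; sign (−1)^0·-1^0·+1^1 = +1.
(a,b)_11: α=2, u≡3; β=3, v≡3 (mod 11); (3|11)=+1, (3|11)=+1; sign (−1)^0·+1^3·+1^2 = +1.
(a,b)_∞: sgn(-8029)=−, sgn(-209715)=−, so -1.
(a,b)_13: α=-2, u≡8; β=0, v≡9 (mod 13); (8|13)=-1, (9|13)=+1; sign (−1)^0·-1^0·+1^-2 = +1.
(a,b)_5: α=4, u≡1; β=-1, v≡2 (mod 5); (1|5)=+1, (2|5)=-1; sign (−1)^0·+1^-1·-1^4 = +1.
(a,b)_7: α=1, u≡2; β=0, v≡6 (mod 7); (2|7)=+1, (6|7)=-1; sign (−1)^0·+1^0·-1^1 = -1.
(a,b)_2: α=0, β=0; u≡3, v≡5 (mod 8); ε(u)ε(v)=1·0, αω(v)=0·1, βω(u)=0·1; sum ≡ 0  ⇒  +1.
(a,b)_41: α=0, u≡6; β=1, v≡32 (mod 41); (6|41)=-1, (32|41)=+1; sign (−1)^0·-1^1·+1^0 = -1.
Ram(-8029, -209715) = {3, 7, 41, ∞}; no ℚ_3-point on the conic.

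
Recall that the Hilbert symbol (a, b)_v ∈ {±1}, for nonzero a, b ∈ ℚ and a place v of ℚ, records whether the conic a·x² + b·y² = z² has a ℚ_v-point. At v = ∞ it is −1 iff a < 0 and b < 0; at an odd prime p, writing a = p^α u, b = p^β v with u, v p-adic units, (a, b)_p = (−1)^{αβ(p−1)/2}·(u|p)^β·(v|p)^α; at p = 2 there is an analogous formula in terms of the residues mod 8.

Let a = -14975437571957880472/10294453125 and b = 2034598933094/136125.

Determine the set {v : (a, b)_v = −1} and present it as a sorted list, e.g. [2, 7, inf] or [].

[5, 23]

(a, b) ≡ (-2990, 50830) mod (ℚ^×)²; places V = {2, 3, 5, 7, 11, 13, 17, 23, 43, 47, ∞}.
(a,b)_3: α=-2, u≡1; β=-2, v≡1 (mod 3); (1|3)=+1, (1|3)=+1; sign (−1)^0·+1^-2·+1^-2 = +1.
(a,b)_47: α=4, u≡3; β=2, v≡20 (mod 47); (3|47)=+1, (20|47)=-1; sign (−1)^0·+1^2·-1^4 = +1.
(a,b)_2: α=3, β=1; u≡1, v≡7 (mod 8); ε(u)ε(v)=0·1, αω(v)=3·0, βω(u)=1·0; sum ≡ 0  ⇒  +1.
(a,b)_11: α=-4, u≡8; β=-2, v≡8 (mod 11); (8|11)=-1, (8|11)=-1; sign (−1)^0·-1^-2·-1^-4 = +1.
(a,b)_23: α=1, u≡18; β=1, v≡6 (mod 23); (18|23)=+1, (6|23)=+1; sign (−1)^1·+1^1·+1^1 = -1.
(a,b)_13: α=1, u≡9; β=1, v≡9 (mod 13); (9|13)=+1, (9|13)=+1; sign (−1)^0·+1^1·+1^1 = +1.
(a,b)_17: α=2, u≡13; β=1, v≡13 (mod 17); (13|17)=+1, (13|17)=+1; sign (−1)^0·+1^1·+1^2 = +1.
(a,b)_7: α=4, u≡3; β=2, v≡5 (mod 7); (3|7)=-1, (5|7)=-1; sign (−1)^0·-1^2·-1^4 = +1.
(a,b)_∞: sgn(-2990)=−, sgn(50830)=+, so +1.
(a,b)_5: α=-7, u≡2; β=-3, v≡1 (mod 5); (2|5)=-1, (1|5)=+1; sign (−1)^0·-1^-3·+1^-7 = -1.
(a,b)_43: α=2, u≡39; β=2, v≡6 (mod 43); (39|43)=-1, (6|43)=+1; sign (−1)^0·-1^2·+1^2 = +1.
(-2990, 50830 / ℚ) ramifies at {5, 23}: a division algebra.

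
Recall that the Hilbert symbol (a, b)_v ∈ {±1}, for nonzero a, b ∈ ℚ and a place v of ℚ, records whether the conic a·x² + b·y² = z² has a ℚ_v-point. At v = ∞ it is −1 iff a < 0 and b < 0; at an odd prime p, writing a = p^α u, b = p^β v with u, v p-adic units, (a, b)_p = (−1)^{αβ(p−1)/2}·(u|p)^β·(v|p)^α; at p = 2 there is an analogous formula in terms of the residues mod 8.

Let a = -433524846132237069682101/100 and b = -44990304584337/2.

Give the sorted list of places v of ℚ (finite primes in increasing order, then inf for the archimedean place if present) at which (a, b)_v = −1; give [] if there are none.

Mod squares: a ≡ -4669, b ≡ -458626. Check v ∈ {∞, 2, 3, 5, 7, 17, 23, 29, 41, 47}.
v=∞: -4669 < 0 and -458626 < 0  ⇒  (a,b)_∞ = -1.
v=23: a=23^3·(≡13), b=23^2·(≡14) mod 23; (13|23)=+1, (14|23)=-1; (−1)^{3·2·11}·(+1)^2·(-1)^3 = -1.
v=7: a=7^5·(≡5), b=7^3·(≡4) mod 7; (5|7)=-1, (4|7)=+1; (−1)^{5·3·3}·(-1)^3·(+1)^5 = +1.
v=3: a=3^4·(≡2), b=3^2·(≡2) mod 3; (2|3)=-1, (2|3)=-1; (−1)^{4·2·1}·(-1)^2·(-1)^4 = +1.
v=47: a=47^2·(≡30), b=47^1·(≡28) mod 47; (30|47)=-1, (28|47)=+1; (−1)^{2·1·23}·(-1)^1·(+1)^2 = -1.
v=2: v_2(a)=-2, v_2(b)=-1; units ≡ 3, 7 (mod 8); ε·ε+αω+βω = 1·1+-2·0+-1·1 ≡ 0  ⇒  (a,b)_2 = +1.
v=41: a=41^2·(≡18), b=41^1·(≡35) mod 41; (18|41)=+1, (35|41)=-1; (−1)^{2·1·20}·(+1)^1·(-1)^2 = +1.
v=29: a=29^3·(≡13), b=29^2·(≡22) mod 29; (13|29)=+1, (22|29)=+1; (−1)^{3·2·14}·(+1)^2·(+1)^3 = +1.
v=17: a=17^2·(≡6), b=17^1·(≡13) mod 17; (6|17)=-1, (13|17)=+1; (−1)^{2·1·8}·(-1)^1·(+1)^2 = -1.
v=5: a=5^-2·(≡1), b=5^0·(≡4) mod 5; (1|5)=+1, (4|5)=+1; (−1)^{-2·0·2}·(+1)^0·(+1)^-2 = +1.
|Ram(-4669, -458626)| = 4, even; anisotropic at {17, 23, 47, ∞}.

[17, 23, 47, inf]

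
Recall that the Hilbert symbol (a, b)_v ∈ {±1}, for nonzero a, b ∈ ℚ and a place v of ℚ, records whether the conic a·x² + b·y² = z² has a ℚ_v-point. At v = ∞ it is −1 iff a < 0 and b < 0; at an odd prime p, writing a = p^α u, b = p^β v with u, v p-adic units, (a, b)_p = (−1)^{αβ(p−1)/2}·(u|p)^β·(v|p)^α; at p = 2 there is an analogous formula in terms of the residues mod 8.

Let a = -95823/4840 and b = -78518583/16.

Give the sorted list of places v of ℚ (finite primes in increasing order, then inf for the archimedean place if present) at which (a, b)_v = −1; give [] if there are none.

[5, 11, 13, inf]

(a, b) ≡ (-70, -143) mod (ℚ^×)²; places V = {2, 3, 5, 7, 11, 13, 19, ∞}.
(a,b)_3: α=4, u≡2; β=2, v≡1 (mod 3); (2|3)=-1, (1|3)=+1; sign (−1)^0·-1^2·+1^4 = +1.
(a,b)_∞: sgn(-70)=−, sgn(-143)=−, so -1.
(a,b)_7: α=1, u≡1; β=0, v≡2 (mod 7); (1|7)=+1, (2|7)=+1; sign (−1)^0·+1^0·+1^1 = +1.
(a,b)_13: α=2, u≡11; β=3, v≡8 (mod 13); (11|13)=-1, (8|13)=-1; sign (−1)^0·-1^3·-1^2 = -1.
(a,b)_2: α=-3, β=-4; u≡5, v≡1 (mod 8); ε(u)ε(v)=0·0, αω(v)=-3·0, βω(u)=-4·1; sum ≡ 0  ⇒  +1.
(a,b)_11: α=-2, u≡6; β=1, v≡9 (mod 11); (6|11)=-1, (9|11)=+1; sign (−1)^0·-1^1·+1^-2 = -1.
(a,b)_19: α=0, u≡5; β=2, v≡16 (mod 19); (5|19)=+1, (16|19)=+1; sign (−1)^0·+1^2·+1^0 = +1.
(a,b)_5: α=-1, u≡4; β=0, v≡2 (mod 5); (4|5)=+1, (2|5)=-1; sign (−1)^0·+1^0·-1^-1 = -1.
|Ram(-70, -143)| = 4, even; anisotropic at {5, 11, 13, ∞}.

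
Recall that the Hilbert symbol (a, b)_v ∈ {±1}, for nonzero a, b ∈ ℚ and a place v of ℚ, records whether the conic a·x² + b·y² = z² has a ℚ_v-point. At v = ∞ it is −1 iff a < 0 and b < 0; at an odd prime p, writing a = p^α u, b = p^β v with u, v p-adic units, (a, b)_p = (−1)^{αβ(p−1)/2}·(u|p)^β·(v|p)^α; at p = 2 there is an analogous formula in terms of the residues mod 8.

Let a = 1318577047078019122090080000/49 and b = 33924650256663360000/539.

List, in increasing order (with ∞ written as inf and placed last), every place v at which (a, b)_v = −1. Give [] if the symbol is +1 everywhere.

[2, 41]

Mod squares: a ≡ 1363783, b ≡ 1254. Check v ∈ {∞, 2, 3, 5, 7, 11, 19, 29, 31, 37, 41}.
v=11: a=11^0·(≡9), b=11^-1·(≡3) mod 11; (9|11)=+1, (3|11)=+1; (−1)^{0·-1·5}·(+1)^-1·(+1)^0 = +1.
v=∞: 1363783 > 0 and 1254 > 0  ⇒  (a,b)_∞ = +1.
v=41: a=41^3·(≡12), b=41^2·(≡7) mod 41; (12|41)=-1, (7|41)=-1; (−1)^{3·2·20}·(-1)^2·(-1)^3 = -1.
v=7: a=7^-2·(≡1), b=7^-2·(≡4) mod 7; (1|7)=+1, (4|7)=+1; (−1)^{-2·-2·3}·(+1)^-2·(+1)^-2 = +1.
v=2: v_2(a)=8, v_2(b)=9; units ≡ 7, 3 (mod 8); ε·ε+αω+βω = 1·1+8·1+9·0 ≡ 1  ⇒  (a,b)_2 = -1.
v=19: a=19^2·(≡6), b=19^1·(≡9) mod 19; (6|19)=+1, (9|19)=+1; (−1)^{2·1·9}·(+1)^1·(+1)^2 = +1.
v=37: a=37^3·(≡4), b=37^2·(≡10) mod 37; (4|37)=+1, (10|37)=+1; (−1)^{3·2·18}·(+1)^2·(+1)^3 = +1.
v=3: a=3^2·(≡1), b=3^1·(≡1) mod 3; (1|3)=+1, (1|3)=+1; (−1)^{2·1·1}·(+1)^1·(+1)^2 = +1.
v=29: a=29^3·(≡17), b=29^2·(≡1) mod 29; (17|29)=-1, (1|29)=+1; (−1)^{3·2·14}·(-1)^2·(+1)^3 = +1.
v=31: a=31^3·(≡25), b=31^2·(≡4) mod 31; (25|31)=+1, (4|31)=+1; (−1)^{3·2·15}·(+1)^2·(+1)^3 = +1.
v=5: a=5^4·(≡2), b=5^4·(≡4) mod 5; (2|5)=-1, (4|5)=+1; (−1)^{4·4·2}·(-1)^4·(+1)^4 = +1.
|Ram(1363783, 1254)| = 2, even; anisotropic at {2, 41}.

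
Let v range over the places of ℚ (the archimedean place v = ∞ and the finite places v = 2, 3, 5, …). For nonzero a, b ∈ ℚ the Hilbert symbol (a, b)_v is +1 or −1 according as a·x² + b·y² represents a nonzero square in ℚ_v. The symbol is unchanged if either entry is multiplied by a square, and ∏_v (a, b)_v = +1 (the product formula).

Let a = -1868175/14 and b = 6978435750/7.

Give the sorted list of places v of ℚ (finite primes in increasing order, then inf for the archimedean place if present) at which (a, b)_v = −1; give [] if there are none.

(a, b) ≡ (-322, 410410) mod (ℚ^×)²; places V = {2, 3, 5, 7, 11, 13, 19, 23, 41, ∞}.
(a,b)_23: α=1, u≡9; β=2, v≡11 (mod 23); (9|23)=+1, (11|23)=-1; sign (−1)^0·+1^2·-1^1 = -1.
(a,b)_13: α=0, u≡3; β=1, v≡6 (mod 13); (3|13)=+1, (6|13)=-1; sign (−1)^0·+1^1·-1^0 = +1.
(a,b)_41: α=0, u≡11; β=1, v≡22 (mod 41); (11|41)=-1, (22|41)=-1; sign (−1)^0·-1^1·-1^0 = -1.
(a,b)_7: α=-1, u≡3; β=-1, v≡6 (mod 7); (3|7)=-1, (6|7)=-1; sign (−1)^1·-1^-1·-1^-1 = -1.
(a,b)_3: α=2, u≡2; β=2, v≡1 (mod 3); (2|3)=-1, (1|3)=+1; sign (−1)^0·-1^2·+1^2 = +1.
(a,b)_∞: sgn(-322)=−, sgn(410410)=+, so +1.
(a,b)_2: α=-1, β=1; u≡7, v≡5 (mod 8); ε(u)ε(v)=1·0, αω(v)=-1·1, βω(u)=1·0; sum ≡ 1  ⇒  -1.
(a,b)_19: α=2, u≡9; β=0, v≡3 (mod 19); (9|19)=+1, (3|19)=-1; sign (−1)^0·+1^0·-1^2 = +1.
(a,b)_11: α=0, u≡7; β=1, v≡9 (mod 11); (7|11)=-1, (9|11)=+1; sign (−1)^0·-1^1·+1^0 = -1.
(a,b)_5: α=2, u≡2; β=3, v≡3 (mod 5); (2|5)=-1, (3|5)=-1; sign (−1)^0·-1^3·-1^2 = -1.
|Ram(-322, 410410)| = 6, even; anisotropic at {2, 5, 7, 11, 23, 41}.

[2, 5, 7, 11, 23, 41]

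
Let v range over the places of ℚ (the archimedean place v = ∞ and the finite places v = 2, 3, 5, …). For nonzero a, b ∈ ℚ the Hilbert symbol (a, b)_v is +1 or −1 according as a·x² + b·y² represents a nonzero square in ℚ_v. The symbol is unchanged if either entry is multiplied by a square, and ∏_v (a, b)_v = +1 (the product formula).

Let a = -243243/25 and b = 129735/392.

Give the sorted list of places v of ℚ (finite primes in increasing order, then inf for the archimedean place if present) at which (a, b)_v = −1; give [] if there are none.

[2, 3, 5, 11]

(a, b) ≡ (-3003, 30) mod (ℚ^×)²; places V = {2, 3, 5, 7, 11, 13, 31, ∞}.
(a,b)_7: α=1, u≡5; β=-2, v≡4 (mod 7); (5|7)=-1, (4|7)=+1; sign (−1)^0·-1^-2·+1^1 = +1.
(a,b)_13: α=1, u≡4; β=0, v≡4 (mod 13); (4|13)=+1, (4|13)=+1; sign (−1)^0·+1^0·+1^1 = +1.
(a,b)_3: α=5, u≡1; β=3, v≡1 (mod 3); (1|3)=+1, (1|3)=+1; sign (−1)^1·+1^3·+1^5 = -1.
(a,b)_2: α=0, β=-3; u≡5, v≡7 (mod 8); ε(u)ε(v)=0·1, αω(v)=0·0, βω(u)=-3·1; sum ≡ 1  ⇒  -1.
(a,b)_5: α=-2, u≡2; β=1, v≡1 (mod 5); (2|5)=-1, (1|5)=+1; sign (−1)^0·-1^1·+1^-2 = -1.
(a,b)_∞: sgn(-3003)=−, sgn(30)=+, so +1.
(a,b)_11: α=1, u≡10; β=0, v≡8 (mod 11); (10|11)=-1, (8|11)=-1; sign (−1)^0·-1^0·-1^1 = -1.
(a,b)_31: α=0, u≡8; β=2, v≡30 (mod 31); (8|31)=+1, (30|31)=-1; sign (−1)^0·+1^2·-1^0 = +1.
|Ram(-3003, 30)| = 4, even; anisotropic at {2, 3, 5, 11}.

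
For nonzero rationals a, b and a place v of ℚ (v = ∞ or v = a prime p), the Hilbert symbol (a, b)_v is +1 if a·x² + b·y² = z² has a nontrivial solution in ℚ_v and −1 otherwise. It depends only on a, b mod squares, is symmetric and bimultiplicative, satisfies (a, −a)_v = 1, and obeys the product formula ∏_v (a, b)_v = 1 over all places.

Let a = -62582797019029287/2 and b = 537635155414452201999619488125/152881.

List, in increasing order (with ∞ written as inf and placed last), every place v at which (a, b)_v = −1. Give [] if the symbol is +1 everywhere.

[2, 3, 7, 13, 19, 29]

Mod squares: a ≡ -36366, b ≡ 50141. Check v ∈ {∞, 2, 3, 5, 7, 11, 13, 17, 19, 23, 29, 37}.
v=2: v_2(a)=-1, v_2(b)=0; units ≡ 1, 5 (mod 8); ε·ε+αω+βω = 0·0+-1·1+0·0 ≡ 1  ⇒  (a,b)_2 = -1.
v=17: a=17^0·(≡10), b=17^-2·(≡4) mod 17; (10|17)=-1, (4|17)=+1; (−1)^{0·-2·8}·(-1)^-2·(+1)^0 = +1.
v=5: a=5^0·(≡4), b=5^4·(≡1) mod 5; (4|5)=+1, (1|5)=+1; (−1)^{0·4·2}·(+1)^4·(+1)^0 = +1.
v=7: a=7^2·(≡3), b=7^1·(≡4) mod 7; (3|7)=-1, (4|7)=+1; (−1)^{2·1·3}·(-1)^1·(+1)^2 = -1.
v=3: a=3^1·(≡1), b=3^0·(≡2) mod 3; (1|3)=+1, (2|3)=-1; (−1)^{1·0·1}·(+1)^0·(-1)^1 = -1.
v=23: a=23^0·(≡14), b=23^-2·(≡8) mod 23; (14|23)=-1, (8|23)=+1; (−1)^{0·-2·11}·(-1)^-2·(+1)^0 = +1.
v=19: a=19^3·(≡5), b=19^7·(≡16) mod 19; (5|19)=+1, (16|19)=+1; (−1)^{3·7·9}·(+1)^7·(+1)^3 = -1.
v=∞: -36366 < 0 and 50141 > 0  ⇒  (a,b)_∞ = +1.
v=29: a=29^3·(≡20), b=29^3·(≡14) mod 29; (20|29)=+1, (14|29)=-1; (−1)^{3·3·14}·(+1)^3·(-1)^3 = -1.
v=11: a=11^1·(≡4), b=11^0·(≡4) mod 11; (4|11)=+1, (4|11)=+1; (−1)^{1·0·5}·(+1)^0·(+1)^1 = +1.
v=37: a=37^2·(≡8), b=37^6·(≡20) mod 37; (8|37)=-1, (20|37)=-1; (−1)^{2·6·18}·(-1)^6·(-1)^2 = +1.
v=13: a=13^2·(≡11), b=13^3·(≡3) mod 13; (11|13)=-1, (3|13)=+1; (−1)^{2·3·6}·(-1)^3·(+1)^2 = -1.
Ram(-36366, 50141) = {2, 3, 7, 13, 19, 29}; no ℚ_2-point on the conic.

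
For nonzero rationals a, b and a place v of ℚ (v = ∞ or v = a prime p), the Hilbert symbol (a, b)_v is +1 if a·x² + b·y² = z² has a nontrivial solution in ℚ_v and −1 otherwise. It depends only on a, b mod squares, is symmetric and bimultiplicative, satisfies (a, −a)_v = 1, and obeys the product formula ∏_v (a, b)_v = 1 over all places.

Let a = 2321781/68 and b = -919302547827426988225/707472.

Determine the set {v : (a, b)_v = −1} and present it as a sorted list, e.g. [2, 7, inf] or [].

(a, b) ≡ (74613, -572033) mod (ℚ^×)²; places V = {2, 3, 5, 7, 11, 13, 17, 19, 23, ∞}.
(a,b)_7: α=1, u≡6; β=1, v≡5 (mod 7); (6|7)=-1, (5|7)=-1; sign (−1)^1·-1^1·-1^1 = -1.
(a,b)_2: α=-2, β=-4; u≡5, v≡7 (mod 8); ε(u)ε(v)=0·1, αω(v)=-2·0, βω(u)=-4·1; sum ≡ 0  ⇒  +1.
(a,b)_13: α=0, u≡11; β=2, v≡8 (mod 13); (11|13)=-1, (8|13)=-1; sign (−1)^0·-1^2·-1^0 = +1.
(a,b)_19: α=1, u≡13; β=3, v≡15 (mod 19); (13|19)=-1, (15|19)=-1; sign (−1)^1·-1^3·-1^1 = -1.
(a,b)_5: α=0, u≡2; β=2, v≡3 (mod 5); (2|5)=-1, (3|5)=-1; sign (−1)^0·-1^2·-1^0 = +1.
(a,b)_17: α=-1, u≡10; β=-3, v≡10 (mod 17); (10|17)=-1, (10|17)=-1; sign (−1)^0·-1^-3·-1^-1 = +1.
(a,b)_23: α=2, u≡4; β=7, v≡20 (mod 23); (4|23)=+1, (20|23)=-1; sign (−1)^0·+1^7·-1^2 = +1.
(a,b)_3: α=1, u≡1; β=-2, v≡1 (mod 3); (1|3)=+1, (1|3)=+1; sign (−1)^0·+1^-2·+1^1 = +1.
(a,b)_11: α=1, u≡7; β=3, v≡5 (mod 11); (7|11)=-1, (5|11)=+1; sign (−1)^1·-1^3·+1^1 = +1.
(a,b)_∞: sgn(74613)=+, sgn(-572033)=−, so +1.
|Ram(74613, -572033)| = 2, even; anisotropic at {7, 19}.

[7, 19]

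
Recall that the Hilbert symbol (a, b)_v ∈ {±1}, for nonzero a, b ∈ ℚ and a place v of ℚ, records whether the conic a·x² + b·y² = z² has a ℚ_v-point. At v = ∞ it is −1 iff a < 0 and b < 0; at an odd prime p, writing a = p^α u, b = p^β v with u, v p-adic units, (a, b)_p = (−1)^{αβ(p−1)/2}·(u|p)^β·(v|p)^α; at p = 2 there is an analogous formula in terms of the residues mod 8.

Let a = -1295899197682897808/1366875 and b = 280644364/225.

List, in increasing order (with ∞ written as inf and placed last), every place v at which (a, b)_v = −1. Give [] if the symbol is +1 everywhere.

[19, 23]

Mod squares: a ≡ -13708851, b ≡ 1431859. Check v ∈ {∞, 2, 3, 5, 7, 11, 13, 17, 19, 23, 29, 31}.
v=13: a=13^3·(≡8), b=13^1·(≡5) mod 13; (8|13)=-1, (5|13)=-1; (−1)^{3·1·6}·(-1)^1·(-1)^3 = +1.
v=19: a=19^2·(≡2), b=19^1·(≡5) mod 19; (2|19)=-1, (5|19)=+1; (−1)^{2·1·9}·(-1)^1·(+1)^2 = -1.
v=5: a=5^-4·(≡1), b=5^-2·(≡1) mod 5; (1|5)=+1, (1|5)=+1; (−1)^{-4·-2·2}·(+1)^-2·(+1)^-4 = +1.
v=3: a=3^-7·(≡1), b=3^-2·(≡1) mod 3; (1|3)=+1, (1|3)=+1; (−1)^{-7·-2·1}·(+1)^-2·(+1)^-7 = +1.
v=17: a=17^1·(≡4), b=17^1·(≡16) mod 17; (4|17)=+1, (16|17)=+1; (−1)^{1·1·8}·(+1)^1·(+1)^1 = +1.
v=2: v_2(a)=4, v_2(b)=2; units ≡ 5, 3 (mod 8); ε·ε+αω+βω = 0·1+4·1+2·1 ≡ 0  ⇒  (a,b)_2 = +1.
v=11: a=11^2·(≡9), b=11^1·(≡2) mod 11; (9|11)=+1, (2|11)=-1; (−1)^{2·1·5}·(+1)^1·(-1)^2 = +1.
v=∞: -13708851 < 0 and 1431859 > 0  ⇒  (a,b)_∞ = +1.
v=7: a=7^4·(≡6), b=7^2·(≡1) mod 7; (6|7)=-1, (1|7)=+1; (−1)^{4·2·3}·(-1)^2·(+1)^4 = +1.
v=31: a=31^1·(≡18), b=31^1·(≡22) mod 31; (18|31)=+1, (22|31)=-1; (−1)^{1·1·15}·(+1)^1·(-1)^1 = +1.
v=29: a=29^1·(≡10), b=29^0·(≡13) mod 29; (10|29)=-1, (13|29)=+1; (−1)^{1·0·14}·(-1)^0·(+1)^1 = +1.
v=23: a=23^1·(≡18), b=23^0·(≡19) mod 23; (18|23)=+1, (19|23)=-1; (−1)^{1·0·11}·(+1)^0·(-1)^1 = -1.
|Ram(-13708851, 1431859)| = 2, even; anisotropic at {19, 23}.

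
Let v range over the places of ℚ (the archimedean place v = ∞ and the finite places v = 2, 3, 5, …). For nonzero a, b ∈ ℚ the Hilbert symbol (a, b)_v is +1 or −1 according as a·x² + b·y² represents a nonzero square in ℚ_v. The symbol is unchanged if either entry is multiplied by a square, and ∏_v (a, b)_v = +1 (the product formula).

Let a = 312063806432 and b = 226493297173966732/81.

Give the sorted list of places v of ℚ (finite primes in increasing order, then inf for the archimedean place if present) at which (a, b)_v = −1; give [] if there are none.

[7, 17, 23, 47]

Mod squares: a ≡ 10548398, b ≡ 283843. Check v ∈ {∞, 2, 3, 7, 13, 17, 23, 41, 43, 47}.
v=17: a=17^1·(≡10), b=17^2·(≡10) mod 17; (10|17)=-1, (10|17)=-1; (−1)^{1·2·8}·(-1)^2·(-1)^1 = -1.
v=43: a=43^2·(≡13), b=43^3·(≡19) mod 43; (13|43)=+1, (19|43)=-1; (−1)^{2·3·21}·(+1)^3·(-1)^2 = +1.
v=47: a=47^1·(≡1), b=47^2·(≡40) mod 47; (1|47)=+1, (40|47)=-1; (−1)^{1·2·23}·(+1)^2·(-1)^1 = -1.
v=2: v_2(a)=5, v_2(b)=2; units ≡ 7, 3 (mod 8); ε·ε+αω+βω = 1·1+5·1+2·0 ≡ 0  ⇒  (a,b)_2 = +1.
v=7: a=7^1·(≡6), b=7^1·(≡5) mod 7; (6|7)=-1, (5|7)=-1; (−1)^{1·1·3}·(-1)^1·(-1)^1 = -1.
v=3: a=3^0·(≡2), b=3^-4·(≡1) mod 3; (2|3)=-1, (1|3)=+1; (−1)^{0·-4·1}·(-1)^-4·(+1)^0 = +1.
v=13: a=13^0·(≡1), b=13^2·(≡1) mod 13; (1|13)=+1, (1|13)=+1; (−1)^{0·2·6}·(+1)^2·(+1)^0 = +1.
v=23: a=23^1·(≡13), b=23^1·(≡8) mod 23; (13|23)=+1, (8|23)=+1; (−1)^{1·1·11}·(+1)^1·(+1)^1 = -1.
v=∞: 10548398 > 0 and 283843 > 0  ⇒  (a,b)_∞ = +1.
v=41: a=41^1·(≡28), b=41^1·(≡38) mod 41; (28|41)=-1, (38|41)=-1; (−1)^{1·1·20}·(-1)^1·(-1)^1 = +1.
Ram(10548398, 283843) = {7, 17, 23, 47}; no ℚ_7-point on the conic.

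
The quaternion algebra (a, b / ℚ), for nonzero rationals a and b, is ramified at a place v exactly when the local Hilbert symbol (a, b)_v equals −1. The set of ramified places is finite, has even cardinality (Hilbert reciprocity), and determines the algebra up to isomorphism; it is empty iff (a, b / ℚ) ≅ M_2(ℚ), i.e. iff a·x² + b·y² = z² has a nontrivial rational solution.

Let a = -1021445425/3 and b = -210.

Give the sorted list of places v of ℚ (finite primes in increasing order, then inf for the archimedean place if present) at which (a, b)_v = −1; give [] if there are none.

[2, 3, 11, 13, 17, inf]

Mod squares: a ≡ -51051, b ≡ -210. Check v ∈ {∞, 2, 3, 5, 7, 11, 13, 17}.
v=7: a=7^5·(≡2), b=7^1·(≡5) mod 7; (2|7)=+1, (5|7)=-1; (−1)^{5·1·3}·(+1)^1·(-1)^5 = +1.
v=2: v_2(a)=0, v_2(b)=1; units ≡ 5, 7 (mod 8); ε·ε+αω+βω = 0·1+0·0+1·1 ≡ 1  ⇒  (a,b)_2 = -1.
v=13: a=13^1·(≡1), b=13^0·(≡11) mod 13; (1|13)=+1, (11|13)=-1; (−1)^{1·0·6}·(+1)^0·(-1)^1 = -1.
v=11: a=11^1·(≡1), b=11^0·(≡10) mod 11; (1|11)=+1, (10|11)=-1; (−1)^{1·0·5}·(+1)^0·(-1)^1 = -1.
v=∞: -51051 < 0 and -210 < 0  ⇒  (a,b)_∞ = -1.
v=17: a=17^1·(≡10), b=17^0·(≡11) mod 17; (10|17)=-1, (11|17)=-1; (−1)^{1·0·8}·(-1)^0·(-1)^1 = -1.
v=5: a=5^2·(≡1), b=5^1·(≡3) mod 5; (1|5)=+1, (3|5)=-1; (−1)^{2·1·2}·(+1)^1·(-1)^2 = +1.
v=3: a=3^-1·(≡2), b=3^1·(≡2) mod 3; (2|3)=-1, (2|3)=-1; (−1)^{-1·1·1}·(-1)^1·(-1)^-1 = -1.
|Ram(-51051, -210)| = 6, even; anisotropic at {2, 3, 11, 13, 17, ∞}.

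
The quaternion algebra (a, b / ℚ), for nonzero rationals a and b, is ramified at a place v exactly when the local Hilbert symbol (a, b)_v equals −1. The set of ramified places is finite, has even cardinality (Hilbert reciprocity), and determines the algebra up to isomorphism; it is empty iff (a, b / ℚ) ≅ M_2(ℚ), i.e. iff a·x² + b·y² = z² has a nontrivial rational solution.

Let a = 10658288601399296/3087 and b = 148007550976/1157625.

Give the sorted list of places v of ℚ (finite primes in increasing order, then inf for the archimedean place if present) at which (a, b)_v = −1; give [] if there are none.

[2, 3, 5, 19]

Mod squares: a ≡ 49742, b ≡ 41055. Check v ∈ {∞, 2, 3, 5, 7, 11, 13, 17, 19, 23}.
v=3: a=3^-2·(≡2), b=3^-3·(≡2) mod 3; (2|3)=-1, (2|3)=-1; (−1)^{-2·-3·1}·(-1)^-3·(-1)^-2 = -1.
v=11: a=11^1·(≡4), b=11^0·(≡3) mod 11; (4|11)=+1, (3|11)=+1; (−1)^{1·0·5}·(+1)^0·(+1)^1 = +1.
v=2: v_2(a)=25, v_2(b)=20; units ≡ 7, 7 (mod 8); ε·ε+αω+βω = 1·1+25·0+20·0 ≡ 1  ⇒  (a,b)_2 = -1.
v=5: a=5^0·(≡3), b=5^-3·(≡1) mod 5; (3|5)=-1, (1|5)=+1; (−1)^{0·-3·2}·(-1)^-3·(+1)^0 = -1.
v=7: a=7^-3·(≡2), b=7^-3·(≡5) mod 7; (2|7)=+1, (5|7)=-1; (−1)^{-3·-3·3}·(+1)^-3·(-1)^-3 = +1.
v=17: a=17^1·(≡15), b=17^1·(≡1) mod 17; (15|17)=+1, (1|17)=+1; (−1)^{1·1·8}·(+1)^1·(+1)^1 = +1.
v=13: a=13^2·(≡12), b=13^0·(≡12) mod 13; (12|13)=+1, (12|13)=+1; (−1)^{2·0·6}·(+1)^0·(+1)^2 = +1.
v=∞: 49742 > 0 and 41055 > 0  ⇒  (a,b)_∞ = +1.
v=19: a=19^1·(≡10), b=19^2·(≡10) mod 19; (10|19)=-1, (10|19)=-1; (−1)^{1·2·9}·(-1)^2·(-1)^1 = -1.
v=23: a=23^2·(≡12), b=23^1·(≡21) mod 23; (12|23)=+1, (21|23)=-1; (−1)^{2·1·11}·(+1)^1·(-1)^2 = +1.
|Ram(49742, 41055)| = 4, even; anisotropic at {2, 3, 5, 19}.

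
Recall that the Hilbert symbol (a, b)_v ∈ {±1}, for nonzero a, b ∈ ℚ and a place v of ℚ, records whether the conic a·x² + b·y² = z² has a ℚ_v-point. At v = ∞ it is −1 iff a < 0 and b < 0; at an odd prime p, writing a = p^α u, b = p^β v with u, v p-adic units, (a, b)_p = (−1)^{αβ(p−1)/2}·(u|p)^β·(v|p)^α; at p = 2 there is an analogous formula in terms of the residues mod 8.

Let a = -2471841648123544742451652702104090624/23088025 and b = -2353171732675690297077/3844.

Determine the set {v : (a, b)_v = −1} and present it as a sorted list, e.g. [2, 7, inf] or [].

[2, 13, 17, 23, 29, 37, 43, inf]

(a, b) ≡ (-907166, -2607477) mod (ℚ^×)²; places V = {2, 3, 5, 7, 13, 17, 23, 29, 31, 37, 41, 43, ∞}.
(a,b)_13: α=1, u≡2; β=0, v≡11 (mod 13); (2|13)=-1, (11|13)=-1; sign (−1)^0·-1^0·-1^1 = -1.
(a,b)_5: α=-2, u≡1; β=0, v≡2 (mod 5); (1|5)=+1, (2|5)=-1; sign (−1)^0·+1^0·-1^-2 = +1.
(a,b)_37: α=3, u≡23; β=2, v≡35 (mod 37); (23|37)=-1, (35|37)=-1; sign (−1)^0·-1^2·-1^3 = -1.
(a,b)_2: α=11, β=-2; u≡1, v≡3 (mod 8); ε(u)ε(v)=0·1, αω(v)=11·1, βω(u)=-2·0; sum ≡ 1  ⇒  -1.
(a,b)_23: α=3, u≡8; β=2, v≡19 (mod 23); (8|23)=+1, (19|23)=-1; sign (−1)^0·+1^2·-1^3 = -1.
(a,b)_3: α=10, u≡1; β=3, v≡1 (mod 3); (1|3)=+1, (1|3)=+1; sign (−1)^0·+1^3·+1^10 = +1.
(a,b)_29: α=2, u≡21; β=1, v≡20 (mod 29); (21|29)=-1, (20|29)=+1; sign (−1)^0·-1^1·+1^2 = -1.
(a,b)_43: α=2, u≡8; β=1, v≡3 (mod 43); (8|43)=-1, (3|43)=-1; sign (−1)^0·-1^1·-1^2 = -1.
(a,b)_41: α=5, u≡14; β=5, v≡15 (mod 41); (14|41)=-1, (15|41)=-1; sign (−1)^0·-1^5·-1^5 = +1.
(a,b)_17: α=2, u≡12; β=1, v≡14 (mod 17); (12|17)=-1, (14|17)=-1; sign (−1)^0·-1^1·-1^2 = -1.
(a,b)_7: α=2, u≡5; β=2, v≡1 (mod 7); (5|7)=-1, (1|7)=+1; sign (−1)^0·-1^2·+1^2 = +1.
(a,b)_31: α=-4, u≡8; β=-2, v≡6 (mod 31); (8|31)=+1, (6|31)=-1; sign (−1)^0·+1^-2·-1^-4 = +1.
(a,b)_∞: sgn(-907166)=−, sgn(-2607477)=−, so -1.
(-907166, -2607477 / ℚ) ramifies at {2, 13, 17, 23, 29, 37, 43, ∞}: a division algebra.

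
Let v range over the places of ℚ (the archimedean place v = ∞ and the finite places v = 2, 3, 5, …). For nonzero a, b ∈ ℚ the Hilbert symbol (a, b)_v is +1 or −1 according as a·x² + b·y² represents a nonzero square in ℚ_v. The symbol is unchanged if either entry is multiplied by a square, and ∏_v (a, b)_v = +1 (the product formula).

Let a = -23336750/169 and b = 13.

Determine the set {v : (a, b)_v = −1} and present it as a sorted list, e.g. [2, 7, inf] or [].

[2, 5, 13, 19]

Mod squares: a ≡ -3230, b ≡ 13. Check v ∈ {∞, 2, 5, 13, 17, 19}.
v=5: a=5^3·(≡4), b=5^0·(≡3) mod 5; (4|5)=+1, (3|5)=-1; (−1)^{3·0·2}·(+1)^0·(-1)^3 = -1.
v=19: a=19^1·(≡7), b=19^0·(≡13) mod 19; (7|19)=+1, (13|19)=-1; (−1)^{1·0·9}·(+1)^0·(-1)^1 = -1.
v=13: a=13^-2·(≡5), b=13^1·(≡1) mod 13; (5|13)=-1, (1|13)=+1; (−1)^{-2·1·6}·(-1)^1·(+1)^-2 = -1.
v=∞: -3230 < 0 and 13 > 0  ⇒  (a,b)_∞ = +1.
v=2: v_2(a)=1, v_2(b)=0; units ≡ 1, 5 (mod 8); ε·ε+αω+βω = 0·0+1·1+0·0 ≡ 1  ⇒  (a,b)_2 = -1.
v=17: a=17^3·(≡7), b=17^0·(≡13) mod 17; (7|17)=-1, (13|17)=+1; (−1)^{3·0·8}·(-1)^0·(+1)^3 = +1.
(-3230, 13 / ℚ) ramifies at {2, 5, 13, 19}: a division algebra.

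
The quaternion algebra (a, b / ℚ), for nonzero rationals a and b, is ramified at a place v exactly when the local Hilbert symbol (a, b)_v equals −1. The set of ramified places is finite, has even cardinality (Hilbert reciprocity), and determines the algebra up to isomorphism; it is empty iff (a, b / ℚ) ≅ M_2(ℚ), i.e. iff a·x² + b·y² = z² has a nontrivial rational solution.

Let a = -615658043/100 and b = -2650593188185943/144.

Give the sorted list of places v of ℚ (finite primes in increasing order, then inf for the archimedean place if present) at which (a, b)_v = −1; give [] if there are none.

Mod squares: a ≡ -30107, b ≡ -143. Check v ∈ {∞, 2, 3, 5, 7, 11, 13, 17, 23}.
v=∞: -30107 < 0 and -143 < 0  ⇒  (a,b)_∞ = -1.
v=17: a=17^1·(≡14), b=17^2·(≡3) mod 17; (14|17)=-1, (3|17)=-1; (−1)^{1·2·8}·(-1)^2·(-1)^1 = -1.
v=13: a=13^2·(≡12), b=13^3·(≡8) mod 13; (12|13)=+1, (8|13)=-1; (−1)^{2·3·6}·(+1)^3·(-1)^2 = +1.
v=3: a=3^0·(≡1), b=3^-2·(≡1) mod 3; (1|3)=+1, (1|3)=+1; (−1)^{0·-2·1}·(+1)^-2·(+1)^0 = +1.
v=2: v_2(a)=-2, v_2(b)=-4; units ≡ 5, 1 (mod 8); ε·ε+αω+βω = 0·0+-2·0+-4·1 ≡ 0  ⇒  (a,b)_2 = +1.
v=5: a=5^-2·(≡3), b=5^0·(≡3) mod 5; (3|5)=-1, (3|5)=-1; (−1)^{-2·0·2}·(-1)^0·(-1)^-2 = +1.
v=23: a=23^1·(≡12), b=23^2·(≡1) mod 23; (12|23)=+1, (1|23)=+1; (−1)^{1·2·11}·(+1)^2·(+1)^1 = +1.
v=11: a=11^3·(≡8), b=11^5·(≡1) mod 11; (8|11)=-1, (1|11)=+1; (−1)^{3·5·5}·(-1)^5·(+1)^3 = +1.
v=7: a=7^1·(≡4), b=7^2·(≡4) mod 7; (4|7)=+1, (4|7)=+1; (−1)^{1·2·3}·(+1)^2·(+1)^1 = +1.
(-30107, -143 / ℚ) ramifies at {17, ∞}: a division algebra.

[17, inf]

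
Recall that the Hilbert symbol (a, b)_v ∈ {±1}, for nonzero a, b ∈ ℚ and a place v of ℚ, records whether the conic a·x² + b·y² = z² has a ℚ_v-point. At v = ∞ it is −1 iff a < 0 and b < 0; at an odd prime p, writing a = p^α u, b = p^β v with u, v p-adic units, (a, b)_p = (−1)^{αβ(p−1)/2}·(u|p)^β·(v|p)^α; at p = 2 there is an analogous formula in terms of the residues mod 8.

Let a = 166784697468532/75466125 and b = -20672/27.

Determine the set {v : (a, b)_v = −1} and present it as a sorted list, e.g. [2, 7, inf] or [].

[3, 13, 17, 19]

(a, b) ≡ (65, -969) mod (ℚ^×)²; places V = {2, 3, 5, 7, 11, 13, 17, 19, 37, 41, ∞}.
(a,b)_41: α=2, u≡24; β=0, v≡24 (mod 41); (24|41)=-1, (24|41)=-1; sign (−1)^0·-1^0·-1^2 = +1.
(a,b)_11: α=4, u≡10; β=0, v≡6 (mod 11); (10|11)=-1, (6|11)=-1; sign (−1)^0·-1^0·-1^4 = +1.
(a,b)_5: α=-3, u≡3; β=0, v≡4 (mod 5); (3|5)=-1, (4|5)=+1; sign (−1)^0·-1^0·+1^-3 = +1.
(a,b)_37: α=-2, u≡33; β=0, v≡10 (mod 37); (33|37)=+1, (10|37)=+1; sign (−1)^0·+1^0·+1^-2 = +1.
(a,b)_13: α=1, u≡6; β=0, v≡11 (mod 13); (6|13)=-1, (11|13)=-1; sign (−1)^0·-1^0·-1^1 = -1.
(a,b)_17: α=0, u≡3; β=1, v≡11 (mod 17); (3|17)=-1, (11|17)=-1; sign (−1)^0·-1^1·-1^0 = -1.
(a,b)_19: α=4, u≡3; β=1, v≡16 (mod 19); (3|19)=-1, (16|19)=+1; sign (−1)^0·-1^1·+1^4 = -1.
(a,b)_2: α=2, β=6; u≡1, v≡7 (mod 8); ε(u)ε(v)=0·1, αω(v)=2·0, βω(u)=6·0; sum ≡ 0  ⇒  +1.
(a,b)_7: α=-2, u≡4; β=0, v≡1 (mod 7); (4|7)=+1, (1|7)=+1; sign (−1)^0·+1^0·+1^-2 = +1.
(a,b)_∞: sgn(65)=+, sgn(-969)=−, so +1.
(a,b)_3: α=-2, u≡2; β=-3, v≡1 (mod 3); (2|3)=-1, (1|3)=+1; sign (−1)^0·-1^-3·+1^-2 = -1.
|Ram(65, -969)| = 4, even; anisotropic at {3, 13, 17, 19}.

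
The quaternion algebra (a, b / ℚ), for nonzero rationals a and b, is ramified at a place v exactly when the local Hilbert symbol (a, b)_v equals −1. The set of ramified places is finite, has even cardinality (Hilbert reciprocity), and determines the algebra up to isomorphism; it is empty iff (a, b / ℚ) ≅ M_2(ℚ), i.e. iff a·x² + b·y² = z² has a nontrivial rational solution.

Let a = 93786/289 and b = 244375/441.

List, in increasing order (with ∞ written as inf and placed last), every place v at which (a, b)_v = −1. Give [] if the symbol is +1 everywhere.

[11, 17, 23, 29]

Mod squares: a ≡ 1914, b ≡ 391. Check v ∈ {∞, 2, 3, 5, 7, 11, 17, 23, 29}.
v=29: a=29^1·(≡14), b=29^0·(≡18) mod 29; (14|29)=-1, (18|29)=-1; (−1)^{1·0·14}·(-1)^0·(-1)^1 = -1.
v=2: v_2(a)=1, v_2(b)=0; units ≡ 5, 7 (mod 8); ε·ε+αω+βω = 0·1+1·0+0·1 ≡ 0  ⇒  (a,b)_2 = +1.
v=23: a=23^0·(≡10), b=23^1·(≡17) mod 23; (10|23)=-1, (17|23)=-1; (−1)^{0·1·11}·(-1)^1·(-1)^0 = -1.
v=7: a=7^2·(≡5), b=7^-2·(≡6) mod 7; (5|7)=-1, (6|7)=-1; (−1)^{2·-2·3}·(-1)^-2·(-1)^2 = +1.
v=∞: 1914 > 0 and 391 > 0  ⇒  (a,b)_∞ = +1.
v=17: a=17^-2·(≡14), b=17^1·(≡7) mod 17; (14|17)=-1, (7|17)=-1; (−1)^{-2·1·8}·(-1)^1·(-1)^-2 = -1.
v=11: a=11^1·(≡4), b=11^0·(≡10) mod 11; (4|11)=+1, (10|11)=-1; (−1)^{1·0·5}·(+1)^0·(-1)^1 = -1.
v=3: a=3^1·(≡2), b=3^-2·(≡1) mod 3; (2|3)=-1, (1|3)=+1; (−1)^{1·-2·1}·(-1)^-2·(+1)^1 = +1.
v=5: a=5^0·(≡4), b=5^4·(≡1) mod 5; (4|5)=+1, (1|5)=+1; (−1)^{0·4·2}·(+1)^4·(+1)^0 = +1.
Ram(1914, 391) = {11, 17, 23, 29}; no ℚ_11-point on the conic.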